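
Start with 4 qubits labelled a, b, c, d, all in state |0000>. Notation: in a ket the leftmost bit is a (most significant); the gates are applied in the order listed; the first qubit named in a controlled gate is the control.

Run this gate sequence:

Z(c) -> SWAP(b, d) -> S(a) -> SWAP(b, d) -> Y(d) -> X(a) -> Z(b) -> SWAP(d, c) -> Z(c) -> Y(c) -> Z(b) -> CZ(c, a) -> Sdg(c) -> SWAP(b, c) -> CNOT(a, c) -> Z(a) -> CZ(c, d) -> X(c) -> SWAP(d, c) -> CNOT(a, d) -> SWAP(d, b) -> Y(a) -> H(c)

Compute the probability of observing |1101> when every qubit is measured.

The probability of measuring |1101> is 0.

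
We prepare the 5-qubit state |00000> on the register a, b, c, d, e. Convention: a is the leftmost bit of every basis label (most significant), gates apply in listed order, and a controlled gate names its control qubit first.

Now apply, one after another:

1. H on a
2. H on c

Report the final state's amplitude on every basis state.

The resulting statevector has amplitude 1/2 on |00000>, 1/2 on |00100>, 1/2 on |10000>, 1/2 on |10100>, and 0 on every other basis state.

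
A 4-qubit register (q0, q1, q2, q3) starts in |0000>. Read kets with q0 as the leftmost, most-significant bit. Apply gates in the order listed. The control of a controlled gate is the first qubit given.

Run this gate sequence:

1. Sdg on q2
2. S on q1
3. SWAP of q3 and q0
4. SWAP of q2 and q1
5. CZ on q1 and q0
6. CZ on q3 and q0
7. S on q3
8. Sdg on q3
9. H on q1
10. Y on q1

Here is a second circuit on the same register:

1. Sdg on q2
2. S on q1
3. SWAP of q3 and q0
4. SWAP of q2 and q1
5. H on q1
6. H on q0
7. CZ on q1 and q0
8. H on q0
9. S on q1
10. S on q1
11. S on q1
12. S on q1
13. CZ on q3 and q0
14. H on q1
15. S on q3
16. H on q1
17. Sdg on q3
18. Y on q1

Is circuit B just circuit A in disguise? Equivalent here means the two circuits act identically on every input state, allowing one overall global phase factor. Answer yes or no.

No, they are not equivalent — no single phase factor reconciles the two unitaries.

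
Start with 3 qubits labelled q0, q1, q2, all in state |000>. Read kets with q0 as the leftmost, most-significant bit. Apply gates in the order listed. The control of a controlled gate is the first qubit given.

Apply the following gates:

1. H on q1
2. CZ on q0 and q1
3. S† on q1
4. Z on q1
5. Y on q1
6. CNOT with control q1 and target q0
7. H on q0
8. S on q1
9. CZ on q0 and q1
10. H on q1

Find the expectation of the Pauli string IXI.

The expectation value of IXI is 0.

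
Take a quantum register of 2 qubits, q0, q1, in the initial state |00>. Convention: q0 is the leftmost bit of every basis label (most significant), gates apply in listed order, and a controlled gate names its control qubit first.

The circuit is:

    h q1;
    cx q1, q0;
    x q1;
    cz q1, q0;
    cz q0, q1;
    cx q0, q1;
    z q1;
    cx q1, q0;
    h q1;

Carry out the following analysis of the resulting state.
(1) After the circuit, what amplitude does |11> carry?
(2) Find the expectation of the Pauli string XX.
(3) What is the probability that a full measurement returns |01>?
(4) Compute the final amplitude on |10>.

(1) The amplitude on |11> is 1/2.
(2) In the final state, XX has expectation -1.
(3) The probability of measuring |01> is 1/4.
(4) The amplitude on |10> is -1/2.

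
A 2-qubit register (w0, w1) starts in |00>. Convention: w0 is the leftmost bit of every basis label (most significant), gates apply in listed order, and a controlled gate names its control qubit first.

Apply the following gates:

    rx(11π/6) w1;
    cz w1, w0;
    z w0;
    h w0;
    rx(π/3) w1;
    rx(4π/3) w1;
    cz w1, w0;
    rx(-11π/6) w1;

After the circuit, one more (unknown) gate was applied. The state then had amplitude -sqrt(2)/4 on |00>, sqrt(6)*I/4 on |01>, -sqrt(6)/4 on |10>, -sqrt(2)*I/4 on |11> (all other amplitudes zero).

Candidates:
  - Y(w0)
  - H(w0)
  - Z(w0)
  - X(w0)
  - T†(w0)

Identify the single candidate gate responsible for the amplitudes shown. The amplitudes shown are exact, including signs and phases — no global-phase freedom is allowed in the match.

It was X(w0) that produced the state shown.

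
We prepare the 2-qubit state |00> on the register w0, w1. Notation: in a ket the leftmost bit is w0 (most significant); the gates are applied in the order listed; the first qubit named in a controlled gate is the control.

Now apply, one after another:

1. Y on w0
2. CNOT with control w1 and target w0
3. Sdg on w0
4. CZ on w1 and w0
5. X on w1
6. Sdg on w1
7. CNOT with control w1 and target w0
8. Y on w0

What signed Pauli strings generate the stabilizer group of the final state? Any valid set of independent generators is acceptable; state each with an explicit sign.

One valid set of independent stabilizer generators is -ZI, -IZ (any independent generating set of the same group is equally correct).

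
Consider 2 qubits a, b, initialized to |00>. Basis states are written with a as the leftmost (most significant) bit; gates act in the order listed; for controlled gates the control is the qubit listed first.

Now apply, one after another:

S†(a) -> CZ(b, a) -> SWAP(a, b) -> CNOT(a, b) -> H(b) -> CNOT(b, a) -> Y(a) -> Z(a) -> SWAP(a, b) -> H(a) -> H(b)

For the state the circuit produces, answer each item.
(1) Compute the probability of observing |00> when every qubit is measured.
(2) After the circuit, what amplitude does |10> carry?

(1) The probability of measuring |00> is 1/2.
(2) |10> carries amplitude 0 in the final state.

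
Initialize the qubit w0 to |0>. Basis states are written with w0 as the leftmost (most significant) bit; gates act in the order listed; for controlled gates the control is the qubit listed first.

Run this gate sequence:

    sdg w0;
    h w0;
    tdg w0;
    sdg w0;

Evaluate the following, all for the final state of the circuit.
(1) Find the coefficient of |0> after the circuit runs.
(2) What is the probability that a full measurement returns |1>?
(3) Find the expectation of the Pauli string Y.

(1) The amplitude on |0> is sqrt(2)/2.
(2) A full measurement returns |1> with probability 1/2.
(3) The expectation value of Y is -sqrt(2)/2.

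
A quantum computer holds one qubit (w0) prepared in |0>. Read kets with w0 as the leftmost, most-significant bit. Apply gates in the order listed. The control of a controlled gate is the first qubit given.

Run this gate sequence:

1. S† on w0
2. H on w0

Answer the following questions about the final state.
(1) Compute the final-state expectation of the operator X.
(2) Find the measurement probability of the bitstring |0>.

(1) The observable X averages to 1.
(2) A full measurement returns |0> with probability 1/2.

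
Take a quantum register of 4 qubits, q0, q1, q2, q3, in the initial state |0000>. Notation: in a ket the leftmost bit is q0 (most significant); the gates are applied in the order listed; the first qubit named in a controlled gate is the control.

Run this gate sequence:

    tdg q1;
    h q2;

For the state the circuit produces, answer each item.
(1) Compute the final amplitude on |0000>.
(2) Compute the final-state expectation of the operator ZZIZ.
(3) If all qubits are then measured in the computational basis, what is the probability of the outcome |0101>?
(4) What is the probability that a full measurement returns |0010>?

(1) The amplitude on |0000> is sqrt(2)/2.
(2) The expectation value of ZZIZ is 1.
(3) The probability of measuring |0101> is 0.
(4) A full measurement returns |0010> with probability 1/2.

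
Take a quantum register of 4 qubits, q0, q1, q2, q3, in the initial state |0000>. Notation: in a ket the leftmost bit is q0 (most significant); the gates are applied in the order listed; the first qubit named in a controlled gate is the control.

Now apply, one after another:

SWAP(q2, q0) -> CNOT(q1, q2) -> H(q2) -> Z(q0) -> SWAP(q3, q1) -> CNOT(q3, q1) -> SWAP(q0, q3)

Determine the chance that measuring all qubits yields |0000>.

A full measurement returns |0000> with probability 1/2.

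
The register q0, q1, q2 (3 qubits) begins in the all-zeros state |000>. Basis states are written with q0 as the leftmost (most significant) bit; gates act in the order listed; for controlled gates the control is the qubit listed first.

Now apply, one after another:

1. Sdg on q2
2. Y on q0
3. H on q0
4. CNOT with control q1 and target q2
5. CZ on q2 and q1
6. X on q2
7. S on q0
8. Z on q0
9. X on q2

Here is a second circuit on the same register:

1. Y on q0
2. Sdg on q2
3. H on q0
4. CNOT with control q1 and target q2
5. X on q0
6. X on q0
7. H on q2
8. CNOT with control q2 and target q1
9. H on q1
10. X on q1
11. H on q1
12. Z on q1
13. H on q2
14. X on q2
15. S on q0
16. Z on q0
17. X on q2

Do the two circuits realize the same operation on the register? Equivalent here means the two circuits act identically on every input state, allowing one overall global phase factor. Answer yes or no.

No — the two circuits implement different unitaries, even allowing a global phase.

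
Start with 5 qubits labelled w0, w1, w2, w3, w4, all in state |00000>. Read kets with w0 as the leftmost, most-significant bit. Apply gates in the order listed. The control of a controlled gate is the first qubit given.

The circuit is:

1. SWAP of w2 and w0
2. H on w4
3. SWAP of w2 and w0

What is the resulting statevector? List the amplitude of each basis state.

After the circuit, the state carries amplitude sqrt(2)/2 on |00000>, sqrt(2)/2 on |00001>, and 0 on every other basis state.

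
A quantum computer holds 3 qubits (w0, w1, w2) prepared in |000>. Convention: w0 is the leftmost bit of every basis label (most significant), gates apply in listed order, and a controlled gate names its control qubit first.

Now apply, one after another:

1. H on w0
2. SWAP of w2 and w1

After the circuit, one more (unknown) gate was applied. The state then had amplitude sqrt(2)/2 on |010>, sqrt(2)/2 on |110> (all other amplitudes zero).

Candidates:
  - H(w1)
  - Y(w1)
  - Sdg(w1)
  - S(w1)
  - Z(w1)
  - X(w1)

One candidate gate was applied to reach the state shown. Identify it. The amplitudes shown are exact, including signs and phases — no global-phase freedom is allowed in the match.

It was X(w1) that produced the state shown.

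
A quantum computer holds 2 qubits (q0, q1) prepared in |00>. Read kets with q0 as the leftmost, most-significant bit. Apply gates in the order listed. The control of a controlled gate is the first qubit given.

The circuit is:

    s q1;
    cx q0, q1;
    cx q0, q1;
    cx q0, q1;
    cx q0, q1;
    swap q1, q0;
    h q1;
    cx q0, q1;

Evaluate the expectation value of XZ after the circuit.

The expectation value of XZ is 0.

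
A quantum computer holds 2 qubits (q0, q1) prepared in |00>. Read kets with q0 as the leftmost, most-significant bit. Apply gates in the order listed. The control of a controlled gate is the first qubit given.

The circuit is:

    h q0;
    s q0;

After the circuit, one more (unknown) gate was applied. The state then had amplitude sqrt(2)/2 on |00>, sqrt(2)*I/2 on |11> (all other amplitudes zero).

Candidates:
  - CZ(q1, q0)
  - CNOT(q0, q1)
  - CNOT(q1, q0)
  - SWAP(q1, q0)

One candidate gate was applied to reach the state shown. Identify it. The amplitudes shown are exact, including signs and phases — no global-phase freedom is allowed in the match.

The applied gate was CNOT(q0, q1).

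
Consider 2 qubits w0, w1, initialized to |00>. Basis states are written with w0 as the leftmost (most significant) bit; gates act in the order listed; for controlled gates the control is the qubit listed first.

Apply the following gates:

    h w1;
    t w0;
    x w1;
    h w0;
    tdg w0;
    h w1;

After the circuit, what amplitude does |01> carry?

The amplitude on |01> is 0.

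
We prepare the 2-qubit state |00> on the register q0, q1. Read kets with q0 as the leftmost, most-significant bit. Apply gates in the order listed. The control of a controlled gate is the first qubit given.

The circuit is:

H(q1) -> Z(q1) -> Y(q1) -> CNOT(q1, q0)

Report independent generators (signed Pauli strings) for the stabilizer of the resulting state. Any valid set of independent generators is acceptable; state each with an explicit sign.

The final state is stabilized by the group generated by +XX, +ZZ; other independent generating sets are equally valid.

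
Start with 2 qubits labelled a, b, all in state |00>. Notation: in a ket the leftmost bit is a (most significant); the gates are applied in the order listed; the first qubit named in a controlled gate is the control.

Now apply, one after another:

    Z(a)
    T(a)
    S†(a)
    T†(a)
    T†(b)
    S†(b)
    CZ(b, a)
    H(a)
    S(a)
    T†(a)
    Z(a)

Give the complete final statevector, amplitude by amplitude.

The final amplitudes are sqrt(2)/2 on |00>, 0 on |01>, -sqrt(2)*exp(I*pi/4)/2 on |10>, 0 on |11>.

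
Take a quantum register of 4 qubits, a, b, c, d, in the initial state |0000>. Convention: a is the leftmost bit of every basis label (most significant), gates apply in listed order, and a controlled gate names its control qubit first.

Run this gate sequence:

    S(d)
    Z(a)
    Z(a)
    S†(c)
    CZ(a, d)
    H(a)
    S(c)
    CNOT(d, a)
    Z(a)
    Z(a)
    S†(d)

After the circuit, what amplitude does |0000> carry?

The amplitude on |0000> is sqrt(2)/2.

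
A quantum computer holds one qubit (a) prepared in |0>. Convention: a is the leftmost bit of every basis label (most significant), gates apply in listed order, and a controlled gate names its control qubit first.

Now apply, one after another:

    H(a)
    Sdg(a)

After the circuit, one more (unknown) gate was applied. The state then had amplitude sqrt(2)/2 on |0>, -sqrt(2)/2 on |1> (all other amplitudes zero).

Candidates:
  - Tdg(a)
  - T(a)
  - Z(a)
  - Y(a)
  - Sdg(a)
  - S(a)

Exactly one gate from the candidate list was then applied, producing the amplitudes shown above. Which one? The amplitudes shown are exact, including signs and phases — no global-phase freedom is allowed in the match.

It was Sdg(a) that produced the state shown.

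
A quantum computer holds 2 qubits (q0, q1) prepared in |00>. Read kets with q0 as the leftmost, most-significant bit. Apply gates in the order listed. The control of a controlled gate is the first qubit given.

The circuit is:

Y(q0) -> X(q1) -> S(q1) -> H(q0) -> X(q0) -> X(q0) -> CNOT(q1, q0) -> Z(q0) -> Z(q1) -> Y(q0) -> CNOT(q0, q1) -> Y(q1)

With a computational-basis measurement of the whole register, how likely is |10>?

A full measurement returns |10> with probability 0.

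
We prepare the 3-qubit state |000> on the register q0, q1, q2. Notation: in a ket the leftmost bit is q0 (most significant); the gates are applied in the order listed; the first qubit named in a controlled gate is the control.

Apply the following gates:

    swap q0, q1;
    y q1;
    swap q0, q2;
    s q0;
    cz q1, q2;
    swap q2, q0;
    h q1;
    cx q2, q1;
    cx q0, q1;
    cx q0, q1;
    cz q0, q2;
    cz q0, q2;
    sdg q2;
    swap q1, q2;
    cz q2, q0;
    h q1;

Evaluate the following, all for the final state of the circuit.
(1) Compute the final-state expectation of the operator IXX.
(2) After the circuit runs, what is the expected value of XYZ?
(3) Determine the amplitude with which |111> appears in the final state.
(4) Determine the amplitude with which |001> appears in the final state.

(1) The observable IXX averages to -1.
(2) The observable XYZ averages to 0.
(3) The amplitude on |111> is 0.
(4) |001> carries amplitude -I/2 in the final state.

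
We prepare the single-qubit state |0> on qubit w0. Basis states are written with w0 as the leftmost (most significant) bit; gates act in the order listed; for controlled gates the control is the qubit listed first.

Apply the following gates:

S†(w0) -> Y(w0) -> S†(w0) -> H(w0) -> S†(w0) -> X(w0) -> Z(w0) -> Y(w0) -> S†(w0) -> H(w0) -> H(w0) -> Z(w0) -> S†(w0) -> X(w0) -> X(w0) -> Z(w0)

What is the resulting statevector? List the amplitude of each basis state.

The final amplitudes are sqrt(2)*I/2 on |0>, sqrt(2)/2 on |1>.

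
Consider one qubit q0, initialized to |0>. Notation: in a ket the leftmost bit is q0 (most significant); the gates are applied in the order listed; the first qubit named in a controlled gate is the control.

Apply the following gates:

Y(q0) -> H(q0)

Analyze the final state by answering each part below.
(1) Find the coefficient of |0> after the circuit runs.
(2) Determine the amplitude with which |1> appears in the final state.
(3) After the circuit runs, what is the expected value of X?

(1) The amplitude on |0> is sqrt(2)*I/2.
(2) |1> carries amplitude -sqrt(2)*I/2 in the final state.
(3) In the final state, X has expectation -1.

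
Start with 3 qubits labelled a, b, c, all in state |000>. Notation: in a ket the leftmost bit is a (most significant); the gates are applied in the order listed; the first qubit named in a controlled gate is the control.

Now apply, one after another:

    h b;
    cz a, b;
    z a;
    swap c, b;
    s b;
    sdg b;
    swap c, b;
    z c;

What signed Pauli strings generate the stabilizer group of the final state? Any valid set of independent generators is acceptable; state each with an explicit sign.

The stabilizer group can be generated by +IXI, +ZII, +IIZ, among other valid generating sets.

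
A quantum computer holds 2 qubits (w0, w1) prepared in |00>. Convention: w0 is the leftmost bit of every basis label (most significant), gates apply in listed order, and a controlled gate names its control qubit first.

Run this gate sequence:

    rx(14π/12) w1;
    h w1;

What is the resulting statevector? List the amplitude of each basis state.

After the circuit, the state carries amplitude (1 - I)*(1 - sqrt(3)*I)/4 on |00>, (1 - I)*(-sqrt(3) + I)/4 on |01>, 0 on |10>, 0 on |11>.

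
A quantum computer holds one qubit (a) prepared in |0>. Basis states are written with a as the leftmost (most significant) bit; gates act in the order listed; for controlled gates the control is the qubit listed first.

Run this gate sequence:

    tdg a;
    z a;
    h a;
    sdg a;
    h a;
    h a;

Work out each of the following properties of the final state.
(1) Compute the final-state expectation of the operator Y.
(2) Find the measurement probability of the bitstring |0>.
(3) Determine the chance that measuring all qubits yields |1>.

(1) In the final state, Y has expectation -1.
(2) The probability of measuring |0> is 1/2.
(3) The probability of measuring |1> is 1/2.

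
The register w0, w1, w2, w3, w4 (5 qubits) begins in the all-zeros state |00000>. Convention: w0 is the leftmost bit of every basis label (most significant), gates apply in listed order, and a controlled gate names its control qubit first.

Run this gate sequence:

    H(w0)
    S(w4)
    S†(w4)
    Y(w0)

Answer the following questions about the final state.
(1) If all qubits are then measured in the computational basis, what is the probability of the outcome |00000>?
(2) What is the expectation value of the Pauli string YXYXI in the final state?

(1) A full measurement returns |00000> with probability 1/2.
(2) In the final state, YXYXI has expectation 0.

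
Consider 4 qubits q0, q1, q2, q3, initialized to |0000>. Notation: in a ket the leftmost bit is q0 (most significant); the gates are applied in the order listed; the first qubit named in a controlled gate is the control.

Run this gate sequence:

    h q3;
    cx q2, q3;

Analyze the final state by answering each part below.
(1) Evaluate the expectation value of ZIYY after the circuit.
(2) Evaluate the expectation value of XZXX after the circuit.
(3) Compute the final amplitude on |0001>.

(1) The expectation value of ZIYY is 0.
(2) The expectation value of XZXX is 0.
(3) |0001> carries amplitude sqrt(2)/2 in the final state.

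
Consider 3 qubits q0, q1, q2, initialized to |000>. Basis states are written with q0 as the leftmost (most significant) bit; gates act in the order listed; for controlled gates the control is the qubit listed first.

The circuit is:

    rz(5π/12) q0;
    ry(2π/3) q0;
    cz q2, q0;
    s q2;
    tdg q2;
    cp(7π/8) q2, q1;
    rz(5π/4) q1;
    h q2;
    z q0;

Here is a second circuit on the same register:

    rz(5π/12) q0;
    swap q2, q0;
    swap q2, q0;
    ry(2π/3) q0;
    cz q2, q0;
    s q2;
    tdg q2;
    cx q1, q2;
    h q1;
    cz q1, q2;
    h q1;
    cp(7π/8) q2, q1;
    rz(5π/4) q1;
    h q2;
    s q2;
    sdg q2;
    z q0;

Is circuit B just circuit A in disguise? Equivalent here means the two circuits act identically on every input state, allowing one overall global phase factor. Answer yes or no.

No: there is an input state on which the two circuits produce genuinely different outputs (not merely differing by a phase).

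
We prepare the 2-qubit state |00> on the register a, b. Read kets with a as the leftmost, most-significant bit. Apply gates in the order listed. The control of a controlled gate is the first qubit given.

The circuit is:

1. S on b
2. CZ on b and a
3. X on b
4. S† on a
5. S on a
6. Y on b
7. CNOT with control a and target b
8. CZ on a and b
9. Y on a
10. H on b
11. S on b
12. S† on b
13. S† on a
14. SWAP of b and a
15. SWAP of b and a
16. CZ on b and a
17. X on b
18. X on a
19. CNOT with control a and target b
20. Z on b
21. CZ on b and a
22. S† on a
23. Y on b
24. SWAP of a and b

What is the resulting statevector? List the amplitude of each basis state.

The resulting statevector has amplitude sqrt(2)/2 on |00>, 0 on |01>, -sqrt(2)/2 on |10>, 0 on |11>.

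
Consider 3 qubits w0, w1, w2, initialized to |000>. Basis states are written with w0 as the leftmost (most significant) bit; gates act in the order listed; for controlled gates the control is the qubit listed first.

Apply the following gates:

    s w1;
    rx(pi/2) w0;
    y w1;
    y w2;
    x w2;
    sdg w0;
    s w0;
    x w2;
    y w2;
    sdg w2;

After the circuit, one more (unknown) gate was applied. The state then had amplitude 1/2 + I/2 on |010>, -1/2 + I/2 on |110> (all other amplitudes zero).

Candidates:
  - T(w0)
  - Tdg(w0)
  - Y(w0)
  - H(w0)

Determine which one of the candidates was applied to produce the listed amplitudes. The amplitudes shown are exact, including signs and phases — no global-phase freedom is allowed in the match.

The unique candidate consistent with the amplitudes is H(w0). Key observation: steps 4-9 multiply out to the identity, so the circuit reduces to the remaining gates.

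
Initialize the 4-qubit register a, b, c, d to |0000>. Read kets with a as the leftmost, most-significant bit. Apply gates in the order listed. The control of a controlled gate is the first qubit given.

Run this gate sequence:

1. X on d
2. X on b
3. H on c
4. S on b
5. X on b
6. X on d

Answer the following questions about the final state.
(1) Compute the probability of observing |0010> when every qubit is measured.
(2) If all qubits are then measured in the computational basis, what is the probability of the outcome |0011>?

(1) A full measurement returns |0010> with probability 1/2.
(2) The probability of measuring |0011> is 0.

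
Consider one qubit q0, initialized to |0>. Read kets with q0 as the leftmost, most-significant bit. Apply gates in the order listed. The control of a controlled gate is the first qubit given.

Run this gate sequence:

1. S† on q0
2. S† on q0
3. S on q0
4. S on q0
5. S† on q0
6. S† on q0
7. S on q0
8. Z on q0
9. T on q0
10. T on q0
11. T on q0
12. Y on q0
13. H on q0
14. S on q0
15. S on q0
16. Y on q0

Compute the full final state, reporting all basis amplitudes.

The final amplitudes are sqrt(2)/2 on |0>, -sqrt(2)/2 on |1>.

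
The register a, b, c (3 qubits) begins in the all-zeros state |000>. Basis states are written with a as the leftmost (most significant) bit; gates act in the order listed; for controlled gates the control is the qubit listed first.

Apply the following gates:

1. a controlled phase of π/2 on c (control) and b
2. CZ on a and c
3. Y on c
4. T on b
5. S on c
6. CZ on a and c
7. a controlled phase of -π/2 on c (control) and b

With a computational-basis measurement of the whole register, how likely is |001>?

The probability of measuring |001> is 1.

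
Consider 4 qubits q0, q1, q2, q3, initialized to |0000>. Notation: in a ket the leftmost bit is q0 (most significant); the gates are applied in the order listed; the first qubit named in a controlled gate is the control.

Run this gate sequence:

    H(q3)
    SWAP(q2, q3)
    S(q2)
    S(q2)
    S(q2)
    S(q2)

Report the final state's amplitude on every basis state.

The resulting statevector has amplitude sqrt(2)/2 on |0000>, sqrt(2)/2 on |0010>, and 0 on every other basis state. Key observation: steps 3-6 multiply out to the identity, so the circuit reduces to the remaining gates.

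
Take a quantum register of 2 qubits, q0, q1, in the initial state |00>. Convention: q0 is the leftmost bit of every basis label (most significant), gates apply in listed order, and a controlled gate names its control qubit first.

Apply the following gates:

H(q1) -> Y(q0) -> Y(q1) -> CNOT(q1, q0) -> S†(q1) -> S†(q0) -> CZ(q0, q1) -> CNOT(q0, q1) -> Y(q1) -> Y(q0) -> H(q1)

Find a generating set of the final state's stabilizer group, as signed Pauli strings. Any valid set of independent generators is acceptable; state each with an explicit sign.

The final state is stabilized by the group generated by +XI, +IX; other independent generating sets are equally valid.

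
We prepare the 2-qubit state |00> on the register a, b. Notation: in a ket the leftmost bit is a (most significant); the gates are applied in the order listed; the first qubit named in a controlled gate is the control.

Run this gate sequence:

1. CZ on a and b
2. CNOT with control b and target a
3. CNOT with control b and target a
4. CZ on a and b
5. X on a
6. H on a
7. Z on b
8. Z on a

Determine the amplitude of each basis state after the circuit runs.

The final amplitudes are sqrt(2)/2 on |00>, 0 on |01>, sqrt(2)/2 on |10>, 0 on |11>.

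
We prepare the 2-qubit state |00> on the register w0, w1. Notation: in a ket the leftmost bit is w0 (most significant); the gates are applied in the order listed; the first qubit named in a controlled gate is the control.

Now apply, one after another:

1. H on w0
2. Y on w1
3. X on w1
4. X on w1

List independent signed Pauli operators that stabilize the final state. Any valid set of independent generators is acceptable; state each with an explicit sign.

The final state is stabilized by the group generated by +XI, -IZ; other independent generating sets are equally valid. Key observation: steps 3-4 multiply out to the identity, so the circuit reduces to the remaining gates.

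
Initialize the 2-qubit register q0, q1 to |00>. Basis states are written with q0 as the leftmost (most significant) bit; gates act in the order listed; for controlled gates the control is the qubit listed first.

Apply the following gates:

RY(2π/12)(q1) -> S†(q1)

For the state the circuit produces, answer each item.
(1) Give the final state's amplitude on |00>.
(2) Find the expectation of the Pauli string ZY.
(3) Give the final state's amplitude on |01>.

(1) |00> carries amplitude sqrt(2)/4 + sqrt(6)/4 in the final state.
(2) In the final state, ZY has expectation -1/2.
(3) The amplitude on |01> is I*(-sqrt(6) + sqrt(2))/4.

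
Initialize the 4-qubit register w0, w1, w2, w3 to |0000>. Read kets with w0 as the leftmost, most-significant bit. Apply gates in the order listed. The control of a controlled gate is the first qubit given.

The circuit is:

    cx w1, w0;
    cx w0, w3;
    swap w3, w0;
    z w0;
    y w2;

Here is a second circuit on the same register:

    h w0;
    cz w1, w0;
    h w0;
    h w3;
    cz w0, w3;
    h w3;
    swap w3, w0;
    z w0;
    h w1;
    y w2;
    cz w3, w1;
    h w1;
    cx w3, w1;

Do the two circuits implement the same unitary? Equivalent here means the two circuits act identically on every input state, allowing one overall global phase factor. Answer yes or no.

Yes, they are equivalent — the unitaries differ by at most a global phase.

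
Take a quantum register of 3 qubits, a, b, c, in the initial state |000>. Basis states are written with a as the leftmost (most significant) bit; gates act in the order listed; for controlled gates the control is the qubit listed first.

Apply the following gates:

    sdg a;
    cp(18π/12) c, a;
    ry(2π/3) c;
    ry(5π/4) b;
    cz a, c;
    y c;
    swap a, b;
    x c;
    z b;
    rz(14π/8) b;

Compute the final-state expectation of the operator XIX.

The observable XIX averages to sqrt(6)/4.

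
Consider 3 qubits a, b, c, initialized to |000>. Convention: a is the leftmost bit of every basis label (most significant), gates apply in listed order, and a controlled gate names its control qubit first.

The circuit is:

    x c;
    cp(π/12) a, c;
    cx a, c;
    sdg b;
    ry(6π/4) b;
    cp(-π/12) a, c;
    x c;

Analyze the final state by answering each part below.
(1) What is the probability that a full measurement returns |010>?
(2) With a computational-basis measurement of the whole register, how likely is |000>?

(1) A full measurement returns |010> with probability 1/2.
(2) Outcome |000> occurs with probability 1/2.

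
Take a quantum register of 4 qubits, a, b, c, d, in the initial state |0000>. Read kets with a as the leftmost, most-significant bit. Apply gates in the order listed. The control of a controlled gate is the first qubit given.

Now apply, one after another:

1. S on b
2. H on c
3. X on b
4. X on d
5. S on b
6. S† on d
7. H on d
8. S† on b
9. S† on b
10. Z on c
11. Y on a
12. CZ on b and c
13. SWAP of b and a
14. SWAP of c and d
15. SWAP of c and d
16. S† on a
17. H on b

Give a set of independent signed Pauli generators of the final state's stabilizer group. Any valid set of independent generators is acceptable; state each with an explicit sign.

The final state is stabilized by the group generated by -IXII, +IIXI, -IIIX, -ZIII; other independent generating sets are equally valid.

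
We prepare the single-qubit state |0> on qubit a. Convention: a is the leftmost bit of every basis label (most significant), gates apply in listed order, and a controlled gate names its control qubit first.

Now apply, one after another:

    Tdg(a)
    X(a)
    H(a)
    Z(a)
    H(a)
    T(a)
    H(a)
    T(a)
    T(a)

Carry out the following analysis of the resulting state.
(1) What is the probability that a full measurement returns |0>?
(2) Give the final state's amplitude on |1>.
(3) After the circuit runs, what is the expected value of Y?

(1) A full measurement returns |0> with probability 1/2.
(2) |1> carries amplitude sqrt(2)*I/2 in the final state.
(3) In the final state, Y has expectation 1.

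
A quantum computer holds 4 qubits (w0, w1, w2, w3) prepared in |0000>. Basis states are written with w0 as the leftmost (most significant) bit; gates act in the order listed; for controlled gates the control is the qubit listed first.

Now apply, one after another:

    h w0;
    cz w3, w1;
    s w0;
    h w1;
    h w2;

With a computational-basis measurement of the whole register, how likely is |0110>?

Outcome |0110> occurs with probability 1/8.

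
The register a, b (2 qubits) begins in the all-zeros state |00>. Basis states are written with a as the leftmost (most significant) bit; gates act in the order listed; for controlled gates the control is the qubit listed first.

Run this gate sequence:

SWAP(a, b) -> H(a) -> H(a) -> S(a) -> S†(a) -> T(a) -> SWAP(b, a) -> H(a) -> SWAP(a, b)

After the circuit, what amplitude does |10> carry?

The amplitude on |10> is 0.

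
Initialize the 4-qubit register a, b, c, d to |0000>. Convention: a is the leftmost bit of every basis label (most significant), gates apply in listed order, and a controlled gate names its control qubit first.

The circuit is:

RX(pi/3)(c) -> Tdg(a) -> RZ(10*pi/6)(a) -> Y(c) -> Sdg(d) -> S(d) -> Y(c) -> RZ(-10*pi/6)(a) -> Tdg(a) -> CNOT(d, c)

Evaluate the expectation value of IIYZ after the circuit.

In the final state, IIYZ has expectation -sqrt(3)/2. Key observation: steps 3-8 multiply out to the identity, so the circuit reduces to the remaining gates.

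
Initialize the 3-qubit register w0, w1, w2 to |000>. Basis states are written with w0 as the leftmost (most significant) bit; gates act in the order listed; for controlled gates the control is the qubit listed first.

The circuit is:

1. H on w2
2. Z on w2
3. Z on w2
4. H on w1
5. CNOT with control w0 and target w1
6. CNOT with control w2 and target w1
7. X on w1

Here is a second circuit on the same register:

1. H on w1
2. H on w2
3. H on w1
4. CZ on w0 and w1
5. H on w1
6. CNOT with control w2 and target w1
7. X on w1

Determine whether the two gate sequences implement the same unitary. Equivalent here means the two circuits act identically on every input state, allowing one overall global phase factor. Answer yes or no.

Yes: on every input state the two circuits agree up to one overall phase factor.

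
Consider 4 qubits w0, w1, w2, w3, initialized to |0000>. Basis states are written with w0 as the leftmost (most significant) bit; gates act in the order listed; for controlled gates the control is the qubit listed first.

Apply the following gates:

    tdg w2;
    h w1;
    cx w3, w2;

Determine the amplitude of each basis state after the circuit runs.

The final amplitudes are sqrt(2)/2 on |0000>, sqrt(2)/2 on |0100>, and 0 on every other basis state.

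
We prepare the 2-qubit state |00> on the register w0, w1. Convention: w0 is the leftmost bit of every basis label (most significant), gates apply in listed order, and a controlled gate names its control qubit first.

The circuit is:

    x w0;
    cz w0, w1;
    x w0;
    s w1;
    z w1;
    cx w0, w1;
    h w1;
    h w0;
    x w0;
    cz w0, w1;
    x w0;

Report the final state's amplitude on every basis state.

The resulting statevector has amplitude 1/2 on |00>, -1/2 on |01>, 1/2 on |10>, 1/2 on |11>.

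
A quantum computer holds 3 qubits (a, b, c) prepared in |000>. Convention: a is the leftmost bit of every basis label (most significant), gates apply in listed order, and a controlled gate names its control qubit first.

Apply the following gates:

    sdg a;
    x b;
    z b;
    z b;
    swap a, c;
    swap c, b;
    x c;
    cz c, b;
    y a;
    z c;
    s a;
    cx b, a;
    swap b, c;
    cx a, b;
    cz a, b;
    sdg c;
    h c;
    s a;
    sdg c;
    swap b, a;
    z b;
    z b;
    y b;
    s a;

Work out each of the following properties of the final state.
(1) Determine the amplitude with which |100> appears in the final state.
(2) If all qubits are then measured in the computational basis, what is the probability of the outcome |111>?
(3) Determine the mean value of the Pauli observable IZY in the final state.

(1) |100> carries amplitude sqrt(2)*I/2 in the final state.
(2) The probability of measuring |111> is 0.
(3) In the final state, IZY has expectation -1.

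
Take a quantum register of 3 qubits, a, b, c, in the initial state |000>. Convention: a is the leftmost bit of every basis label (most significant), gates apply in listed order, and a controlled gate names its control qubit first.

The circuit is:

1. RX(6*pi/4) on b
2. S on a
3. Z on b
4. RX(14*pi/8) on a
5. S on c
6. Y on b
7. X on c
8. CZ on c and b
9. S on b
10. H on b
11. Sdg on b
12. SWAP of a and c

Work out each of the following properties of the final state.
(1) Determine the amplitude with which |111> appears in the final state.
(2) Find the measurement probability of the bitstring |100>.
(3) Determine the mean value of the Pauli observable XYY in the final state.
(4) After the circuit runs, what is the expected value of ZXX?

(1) |111> carries amplitude -sqrt(2 - sqrt(2))/2 in the final state.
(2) Outcome |100> occurs with probability 0.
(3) In the final state, XYY has expectation 0.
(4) In the final state, ZXX has expectation 0.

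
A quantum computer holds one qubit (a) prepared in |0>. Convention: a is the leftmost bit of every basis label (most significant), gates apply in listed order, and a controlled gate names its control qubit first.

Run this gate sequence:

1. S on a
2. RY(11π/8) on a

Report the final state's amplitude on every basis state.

The resulting statevector has amplitude -cos(5*pi/16) on |0>, sin(5*pi/16) on |1>.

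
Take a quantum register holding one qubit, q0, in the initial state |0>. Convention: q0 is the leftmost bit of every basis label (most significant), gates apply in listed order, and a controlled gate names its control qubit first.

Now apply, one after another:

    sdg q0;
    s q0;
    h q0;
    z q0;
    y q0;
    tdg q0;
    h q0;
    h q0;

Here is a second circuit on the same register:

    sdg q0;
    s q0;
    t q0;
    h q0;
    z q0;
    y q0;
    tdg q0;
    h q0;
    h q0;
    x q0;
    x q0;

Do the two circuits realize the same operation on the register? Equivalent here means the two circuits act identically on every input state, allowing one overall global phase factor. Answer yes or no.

No — the two circuits implement different unitaries, even allowing a global phase.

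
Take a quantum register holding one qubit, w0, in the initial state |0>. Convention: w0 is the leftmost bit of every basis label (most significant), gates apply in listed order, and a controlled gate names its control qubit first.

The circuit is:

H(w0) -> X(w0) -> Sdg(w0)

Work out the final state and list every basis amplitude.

The resulting statevector has amplitude sqrt(2)/2 on |0>, -sqrt(2)*I/2 on |1>.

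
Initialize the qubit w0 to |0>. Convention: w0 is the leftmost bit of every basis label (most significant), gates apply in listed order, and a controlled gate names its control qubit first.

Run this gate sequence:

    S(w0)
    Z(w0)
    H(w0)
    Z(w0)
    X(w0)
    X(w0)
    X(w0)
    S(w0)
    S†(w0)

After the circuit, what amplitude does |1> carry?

The amplitude on |1> is sqrt(2)/2.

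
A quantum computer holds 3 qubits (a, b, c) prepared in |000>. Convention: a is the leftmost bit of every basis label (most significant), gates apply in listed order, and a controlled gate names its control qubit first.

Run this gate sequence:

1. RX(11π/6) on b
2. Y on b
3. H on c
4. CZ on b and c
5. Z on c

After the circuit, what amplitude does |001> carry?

|001> carries amplitude -1/4 + sqrt(3)/4 in the final state.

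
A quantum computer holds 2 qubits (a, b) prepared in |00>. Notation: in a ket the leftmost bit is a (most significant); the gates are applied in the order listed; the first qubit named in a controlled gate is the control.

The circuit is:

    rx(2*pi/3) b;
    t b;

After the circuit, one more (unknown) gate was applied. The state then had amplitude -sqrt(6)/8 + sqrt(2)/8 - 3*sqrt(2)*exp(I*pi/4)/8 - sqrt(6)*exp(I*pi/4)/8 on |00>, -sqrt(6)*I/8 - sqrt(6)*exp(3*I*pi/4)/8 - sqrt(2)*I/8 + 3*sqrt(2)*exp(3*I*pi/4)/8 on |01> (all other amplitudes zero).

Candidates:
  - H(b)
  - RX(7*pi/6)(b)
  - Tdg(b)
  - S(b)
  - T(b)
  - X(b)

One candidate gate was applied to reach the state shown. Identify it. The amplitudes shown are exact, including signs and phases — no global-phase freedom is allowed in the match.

It was RX(7*pi/6)(b) that produced the state shown.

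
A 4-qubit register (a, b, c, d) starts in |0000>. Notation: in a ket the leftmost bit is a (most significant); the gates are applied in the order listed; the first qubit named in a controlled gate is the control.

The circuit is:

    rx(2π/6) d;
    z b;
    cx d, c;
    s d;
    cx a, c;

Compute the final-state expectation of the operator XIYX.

The expectation value of XIYX is 0.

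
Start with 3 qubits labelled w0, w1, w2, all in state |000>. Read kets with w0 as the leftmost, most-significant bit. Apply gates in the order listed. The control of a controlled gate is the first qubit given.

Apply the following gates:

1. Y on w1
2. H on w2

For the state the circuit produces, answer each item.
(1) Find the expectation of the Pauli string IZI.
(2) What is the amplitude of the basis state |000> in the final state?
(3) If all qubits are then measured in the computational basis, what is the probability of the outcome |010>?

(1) The observable IZI averages to -1.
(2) |000> carries amplitude 0 in the final state.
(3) Outcome |010> occurs with probability 1/2.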